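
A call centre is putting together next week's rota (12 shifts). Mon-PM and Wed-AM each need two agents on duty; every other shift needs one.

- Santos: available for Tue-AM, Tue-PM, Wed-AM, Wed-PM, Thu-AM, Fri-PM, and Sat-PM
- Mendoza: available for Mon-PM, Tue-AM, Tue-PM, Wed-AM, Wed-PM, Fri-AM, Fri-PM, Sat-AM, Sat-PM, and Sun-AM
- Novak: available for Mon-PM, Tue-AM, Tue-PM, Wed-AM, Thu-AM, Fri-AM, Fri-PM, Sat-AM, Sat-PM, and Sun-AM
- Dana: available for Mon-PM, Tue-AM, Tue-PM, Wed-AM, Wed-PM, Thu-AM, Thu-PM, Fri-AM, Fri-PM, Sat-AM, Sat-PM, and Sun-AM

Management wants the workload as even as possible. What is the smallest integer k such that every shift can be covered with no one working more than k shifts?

With 4 agents and 14 worker-slots to fill, someone must work at least ⌈14/4⌉ = 4 shifts, so k ≥ 4.
k = 4 works: Mon-PM→Mendoza+Novak, Tue-AM→Santos, Tue-PM→Santos, Wed-AM→Novak+Dana, Wed-PM→Santos, Thu-AM→Santos, Thu-PM→Dana, Fri-AM→Mendoza, Fri-PM→Novak, Sat-AM→Mendoza, Sat-PM→Novak, Sun-AM→Mendoza.
Loads: Santos 4, Mendoza 4, Novak 4, Dana 2 — all ≤ 4.

4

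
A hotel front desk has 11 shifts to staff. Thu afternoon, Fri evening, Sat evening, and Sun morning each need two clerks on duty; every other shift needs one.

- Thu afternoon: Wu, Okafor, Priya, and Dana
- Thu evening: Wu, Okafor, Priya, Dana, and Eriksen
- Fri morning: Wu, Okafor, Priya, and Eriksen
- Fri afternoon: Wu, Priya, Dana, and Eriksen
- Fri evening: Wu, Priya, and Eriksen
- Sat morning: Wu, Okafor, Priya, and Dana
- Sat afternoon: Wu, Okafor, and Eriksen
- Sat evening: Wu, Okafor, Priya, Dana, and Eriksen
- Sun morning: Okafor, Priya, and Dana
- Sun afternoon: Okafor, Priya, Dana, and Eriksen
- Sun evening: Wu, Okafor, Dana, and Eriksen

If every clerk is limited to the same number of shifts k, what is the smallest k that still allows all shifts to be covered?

3

With 5 clerks and 15 worker-slots to fill, someone must work at least ⌈15/5⌉ = 3 shifts, so k ≥ 3.
k = 3 works: Thu afternoon→Okafor+Dana, Thu evening→Eriksen, Fri morning→Wu, Fri afternoon→Priya, Fri evening→Wu+Priya, Sat morning→Okafor, Sat afternoon→Wu, Sat evening→Dana+Eriksen, Sun morning→Okafor+Priya, Sun afternoon→Dana, Sun evening→Eriksen.
Loads: Wu 3, Okafor 3, Priya 3, Dana 3, Eriksen 3 — all ≤ 3.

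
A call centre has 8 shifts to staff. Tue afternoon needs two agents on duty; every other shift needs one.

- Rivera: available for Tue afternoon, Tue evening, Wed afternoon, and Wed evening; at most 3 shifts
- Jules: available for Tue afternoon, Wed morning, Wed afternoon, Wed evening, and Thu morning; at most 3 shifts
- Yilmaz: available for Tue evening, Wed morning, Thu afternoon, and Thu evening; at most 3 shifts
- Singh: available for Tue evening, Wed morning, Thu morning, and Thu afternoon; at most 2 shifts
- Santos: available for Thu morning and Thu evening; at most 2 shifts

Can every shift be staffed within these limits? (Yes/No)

Yes

Tue afternoon can only be covered by Rivera and Jules, so that assignment is forced.
One valid schedule: Tue afternoon→Rivera+Jules, Tue evening→Yilmaz, Wed morning→Jules, Wed afternoon→Rivera, Wed evening→Rivera, Thu morning→Jules, Thu afternoon→Yilmaz, Thu evening→Yilmaz.
Loads: Rivera 3/3, Jules 3/3, Yilmaz 3/3, Singh 0/2, Santos 0/2 — all within limits.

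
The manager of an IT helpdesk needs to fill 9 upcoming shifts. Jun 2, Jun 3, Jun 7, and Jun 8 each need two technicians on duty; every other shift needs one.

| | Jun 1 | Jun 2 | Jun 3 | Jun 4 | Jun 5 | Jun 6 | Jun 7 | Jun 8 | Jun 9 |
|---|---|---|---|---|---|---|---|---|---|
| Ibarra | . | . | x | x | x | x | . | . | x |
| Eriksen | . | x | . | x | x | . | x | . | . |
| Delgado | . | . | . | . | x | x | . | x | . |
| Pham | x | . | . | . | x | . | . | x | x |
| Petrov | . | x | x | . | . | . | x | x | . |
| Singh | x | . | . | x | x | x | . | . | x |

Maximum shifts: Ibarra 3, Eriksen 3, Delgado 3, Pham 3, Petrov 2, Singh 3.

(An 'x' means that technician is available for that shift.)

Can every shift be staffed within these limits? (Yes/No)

No

Total capacity is 17 and 13 slots are needed, so capacity alone doesn't rule it out.
Shifts {Jun 2, Jun 3, Jun 7} need 6 worker-slots in total, but the technicians available for any of those shifts (Ibarra, Eriksen, and Petrov) can supply at most 5 among them. So no valid schedule exists.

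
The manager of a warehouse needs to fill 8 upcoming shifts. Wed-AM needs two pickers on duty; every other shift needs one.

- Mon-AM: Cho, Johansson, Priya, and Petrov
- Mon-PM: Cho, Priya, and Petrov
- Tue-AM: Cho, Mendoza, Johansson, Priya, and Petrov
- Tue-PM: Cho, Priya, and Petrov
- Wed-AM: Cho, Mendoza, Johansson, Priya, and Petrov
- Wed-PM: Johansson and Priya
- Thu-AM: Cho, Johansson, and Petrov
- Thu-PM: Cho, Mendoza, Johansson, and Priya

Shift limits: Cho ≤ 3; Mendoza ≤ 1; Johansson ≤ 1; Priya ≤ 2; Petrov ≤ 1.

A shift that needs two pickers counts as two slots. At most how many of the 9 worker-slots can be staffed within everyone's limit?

Total capacity across all pickers is 3+1+1+2+1 = 8, and 9 slots are needed, so at most 8 can be filled.
An assignment achieving 8: Mon-AM→Priya, Mon-PM→Cho, Tue-AM→Priya, Tue-PM→Cho, Wed-AM→Petrov, Wed-PM→Johansson, Thu-AM→Cho, Thu-PM→Mendoza.
Loads: Cho 3/3, Mendoza 1/1, Johansson 1/1, Priya 2/2, Petrov 1/1.

8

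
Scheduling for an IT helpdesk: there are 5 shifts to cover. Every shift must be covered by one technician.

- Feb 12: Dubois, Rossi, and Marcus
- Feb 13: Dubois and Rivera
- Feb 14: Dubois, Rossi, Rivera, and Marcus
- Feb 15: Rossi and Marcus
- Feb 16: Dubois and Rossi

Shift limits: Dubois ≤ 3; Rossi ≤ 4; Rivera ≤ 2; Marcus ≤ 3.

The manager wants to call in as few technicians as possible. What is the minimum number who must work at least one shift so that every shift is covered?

5 slots to fill and no one can take more than 4, so at least ⌈5/4⌉ = 2 technicians are needed.
Dubois and Rossi alone can cover everything: Feb 12→Dubois, Feb 13→Dubois, Feb 14→Dubois, Feb 15→Rossi, Feb 16→Rossi.

2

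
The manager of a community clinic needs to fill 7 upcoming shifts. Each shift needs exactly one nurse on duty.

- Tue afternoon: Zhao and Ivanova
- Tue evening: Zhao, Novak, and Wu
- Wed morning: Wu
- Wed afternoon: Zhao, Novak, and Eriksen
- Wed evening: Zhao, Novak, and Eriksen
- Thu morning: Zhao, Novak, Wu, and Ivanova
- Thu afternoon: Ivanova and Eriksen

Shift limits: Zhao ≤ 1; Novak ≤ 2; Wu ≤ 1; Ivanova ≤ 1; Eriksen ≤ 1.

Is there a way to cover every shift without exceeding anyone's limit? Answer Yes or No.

Total capacity is 1+2+1+1+1 = 6 but 7 worker-slots are needed — infeasible.

No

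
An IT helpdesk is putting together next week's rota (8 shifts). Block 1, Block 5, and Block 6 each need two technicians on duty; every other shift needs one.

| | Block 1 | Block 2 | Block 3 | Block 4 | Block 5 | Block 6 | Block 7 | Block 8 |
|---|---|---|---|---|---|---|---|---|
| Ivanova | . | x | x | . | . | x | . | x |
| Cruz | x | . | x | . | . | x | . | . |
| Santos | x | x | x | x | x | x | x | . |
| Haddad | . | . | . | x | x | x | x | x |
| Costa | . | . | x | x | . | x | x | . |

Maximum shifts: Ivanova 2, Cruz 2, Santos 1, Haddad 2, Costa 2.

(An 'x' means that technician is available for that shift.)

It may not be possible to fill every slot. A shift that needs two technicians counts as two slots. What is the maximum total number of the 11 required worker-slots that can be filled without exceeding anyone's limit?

9

Total capacity across all technicians is 2+2+1+2+2 = 9, and 11 slots are needed, so at most 9 can be filled.
An assignment achieving 9: Block 1→Cruz+Santos, Block 2→Ivanova, Block 3→Cruz, Block 4→Haddad, Block 5→Haddad, Block 6→Costa, Block 7→Costa, Block 8→Ivanova.
Loads: Ivanova 2/2, Cruz 2/2, Santos 1/1, Haddad 2/2, Costa 2/2.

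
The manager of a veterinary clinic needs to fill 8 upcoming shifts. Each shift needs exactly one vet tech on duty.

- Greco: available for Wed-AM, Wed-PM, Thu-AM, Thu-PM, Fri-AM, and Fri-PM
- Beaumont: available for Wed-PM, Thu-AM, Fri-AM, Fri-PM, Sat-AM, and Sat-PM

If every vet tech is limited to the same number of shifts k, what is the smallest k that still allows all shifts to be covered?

4

With 2 vet techs and 8 worker-slots to fill, someone must work at least ⌈8/2⌉ = 4 shifts, so k ≥ 4.
k = 4 works: Wed-AM→Greco, Wed-PM→Greco, Thu-AM→Greco, Thu-PM→Greco, Fri-AM→Beaumont, Fri-PM→Beaumont, Sat-AM→Beaumont, Sat-PM→Beaumont.
Loads: Greco 4, Beaumont 4 — all ≤ 4.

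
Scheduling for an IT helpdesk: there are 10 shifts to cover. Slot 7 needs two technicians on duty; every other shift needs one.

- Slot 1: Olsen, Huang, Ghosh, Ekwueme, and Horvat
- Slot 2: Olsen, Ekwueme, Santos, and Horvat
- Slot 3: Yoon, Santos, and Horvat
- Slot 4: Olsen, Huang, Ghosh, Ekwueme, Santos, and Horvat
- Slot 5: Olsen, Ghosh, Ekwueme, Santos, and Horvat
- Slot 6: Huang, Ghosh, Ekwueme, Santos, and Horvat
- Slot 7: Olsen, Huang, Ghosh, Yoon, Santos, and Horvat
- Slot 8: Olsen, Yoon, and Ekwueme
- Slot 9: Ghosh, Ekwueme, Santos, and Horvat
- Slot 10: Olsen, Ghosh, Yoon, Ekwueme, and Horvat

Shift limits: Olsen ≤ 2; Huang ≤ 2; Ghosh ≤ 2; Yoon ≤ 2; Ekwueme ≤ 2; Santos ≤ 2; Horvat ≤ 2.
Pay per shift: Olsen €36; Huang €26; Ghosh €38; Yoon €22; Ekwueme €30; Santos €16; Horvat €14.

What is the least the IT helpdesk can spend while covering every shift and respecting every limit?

Picking the cheapest available technician for each shift independently would cost €164, but that ignores the shift limits.
An optimal schedule: Slot 1→Huang, Slot 2→Horvat, Slot 3→Horvat, Slot 4→Ekwueme, Slot 5→Santos, Slot 6→Huang, Slot 7→Yoon+Olsen, Slot 8→Yoon, Slot 9→Santos, Slot 10→Ekwueme.
Total: 26 + 14 + 14 + 30 + 16 + 26 + 22 + 36 + 22 + 16 + 30 = €252.

€252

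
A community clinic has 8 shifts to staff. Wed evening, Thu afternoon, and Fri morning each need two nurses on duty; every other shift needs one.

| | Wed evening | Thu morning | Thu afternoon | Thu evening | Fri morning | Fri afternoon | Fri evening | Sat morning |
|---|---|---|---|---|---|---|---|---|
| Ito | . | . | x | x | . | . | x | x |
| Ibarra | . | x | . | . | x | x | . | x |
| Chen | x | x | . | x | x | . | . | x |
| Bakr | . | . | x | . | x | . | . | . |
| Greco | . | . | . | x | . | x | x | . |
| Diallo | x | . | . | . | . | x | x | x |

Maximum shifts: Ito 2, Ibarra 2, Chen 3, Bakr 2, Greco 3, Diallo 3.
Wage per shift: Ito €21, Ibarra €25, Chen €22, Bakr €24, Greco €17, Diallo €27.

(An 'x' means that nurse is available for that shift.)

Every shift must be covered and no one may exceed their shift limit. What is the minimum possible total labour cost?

Wed evening can only be covered by Chen and Diallo, so that assignment is forced.
Thu afternoon can only be covered by Ito and Bakr, so that assignment is forced.
Picking the cheapest available nurse for each shift independently would cost €234, and that bound is achievable.
An optimal schedule: Wed evening→Chen+Diallo, Thu morning→Chen, Thu afternoon→Ito+Bakr, Thu evening→Greco, Fri morning→Chen+Bakr, Fri afternoon→Greco, Fri evening→Greco, Sat morning→Ito.
Total: 22 + 27 + 22 + 21 + 24 + 17 + 22 + 24 + 17 + 17 + 21 = €234.

€234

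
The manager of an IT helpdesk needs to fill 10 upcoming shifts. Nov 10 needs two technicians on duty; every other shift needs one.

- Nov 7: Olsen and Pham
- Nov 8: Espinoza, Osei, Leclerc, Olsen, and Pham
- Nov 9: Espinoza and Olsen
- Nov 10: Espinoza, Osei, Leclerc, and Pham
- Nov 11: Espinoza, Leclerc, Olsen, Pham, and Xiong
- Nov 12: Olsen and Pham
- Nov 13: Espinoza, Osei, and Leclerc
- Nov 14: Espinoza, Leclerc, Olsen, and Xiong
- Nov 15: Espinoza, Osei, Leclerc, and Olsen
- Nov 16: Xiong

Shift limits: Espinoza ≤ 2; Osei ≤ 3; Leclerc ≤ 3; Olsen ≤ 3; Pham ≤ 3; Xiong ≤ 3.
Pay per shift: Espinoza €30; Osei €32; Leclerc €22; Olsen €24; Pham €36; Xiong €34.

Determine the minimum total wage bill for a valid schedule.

Nov 16 can only be covered by Xiong, so that assignment is forced.
Picking the cheapest available technician for each shift independently would cost €268, but that ignores the shift limits.
An optimal schedule: Nov 7→Olsen, Nov 8→Osei, Nov 9→Olsen, Nov 10→Espinoza+Osei, Nov 11→Espinoza, Nov 12→Olsen, Nov 13→Leclerc, Nov 14→Leclerc, Nov 15→Leclerc, Nov 16→Xiong.
Total: 24 + 32 + 24 + 30 + 32 + 30 + 24 + 22 + 22 + 22 + 34 = €296.

€296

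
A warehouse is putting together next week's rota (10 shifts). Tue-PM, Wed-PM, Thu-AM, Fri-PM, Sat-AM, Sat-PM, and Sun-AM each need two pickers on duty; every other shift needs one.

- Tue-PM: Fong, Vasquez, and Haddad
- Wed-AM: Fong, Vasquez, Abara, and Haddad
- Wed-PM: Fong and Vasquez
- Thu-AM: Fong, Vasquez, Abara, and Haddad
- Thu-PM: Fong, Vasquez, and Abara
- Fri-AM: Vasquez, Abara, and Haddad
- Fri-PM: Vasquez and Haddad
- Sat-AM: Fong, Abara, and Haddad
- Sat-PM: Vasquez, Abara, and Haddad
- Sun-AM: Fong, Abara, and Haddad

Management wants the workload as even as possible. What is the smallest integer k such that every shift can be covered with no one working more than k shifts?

5

With 4 pickers and 17 worker-slots to fill, someone must work at least ⌈17/4⌉ = 5 shifts, so k ≥ 5.
k = 5 works: Tue-PM→Fong+Vasquez, Wed-AM→Abara, Wed-PM→Fong+Vasquez, Thu-AM→Abara+Haddad, Thu-PM→Fong, Fri-AM→Vasquez, Fri-PM→Vasquez+Haddad, Sat-AM→Fong+Abara, Sat-PM→Vasquez+Abara, Sun-AM→Fong+Abara.
Loads: Fong 5, Vasquez 5, Abara 5, Haddad 2 — all ≤ 5.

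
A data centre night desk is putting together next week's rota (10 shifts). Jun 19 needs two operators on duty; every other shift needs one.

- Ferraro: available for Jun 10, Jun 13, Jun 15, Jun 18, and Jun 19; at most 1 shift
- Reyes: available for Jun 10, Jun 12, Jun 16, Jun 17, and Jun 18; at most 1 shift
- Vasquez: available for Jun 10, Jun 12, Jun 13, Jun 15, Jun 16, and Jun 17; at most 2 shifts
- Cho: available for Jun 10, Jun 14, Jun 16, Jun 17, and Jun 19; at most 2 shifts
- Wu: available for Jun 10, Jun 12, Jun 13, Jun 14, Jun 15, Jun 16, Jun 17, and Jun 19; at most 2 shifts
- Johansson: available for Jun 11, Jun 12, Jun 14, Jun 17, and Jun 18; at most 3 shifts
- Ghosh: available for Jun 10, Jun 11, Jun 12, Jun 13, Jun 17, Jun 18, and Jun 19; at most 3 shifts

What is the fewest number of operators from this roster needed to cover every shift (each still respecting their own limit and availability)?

5

11 slots to fill and no one can take more than 3, so at least ⌈11/3⌉ = 4 operators are needed.
Any 4 operators together have capacity at most 3+3+2+2 = 10 < 11 slots, so 4 can never suffice.
Ferraro, Vasquez, Cho, Johansson, and Ghosh alone can cover everything: Jun 10→Ghosh, Jun 11→Johansson, Jun 12→Vasquez, Jun 13→Ghosh, Jun 14→Cho, Jun 15→Ferraro, Jun 16→Vasquez, Jun 17→Johansson, Jun 18→Johansson, Jun 19→Cho+Ghosh.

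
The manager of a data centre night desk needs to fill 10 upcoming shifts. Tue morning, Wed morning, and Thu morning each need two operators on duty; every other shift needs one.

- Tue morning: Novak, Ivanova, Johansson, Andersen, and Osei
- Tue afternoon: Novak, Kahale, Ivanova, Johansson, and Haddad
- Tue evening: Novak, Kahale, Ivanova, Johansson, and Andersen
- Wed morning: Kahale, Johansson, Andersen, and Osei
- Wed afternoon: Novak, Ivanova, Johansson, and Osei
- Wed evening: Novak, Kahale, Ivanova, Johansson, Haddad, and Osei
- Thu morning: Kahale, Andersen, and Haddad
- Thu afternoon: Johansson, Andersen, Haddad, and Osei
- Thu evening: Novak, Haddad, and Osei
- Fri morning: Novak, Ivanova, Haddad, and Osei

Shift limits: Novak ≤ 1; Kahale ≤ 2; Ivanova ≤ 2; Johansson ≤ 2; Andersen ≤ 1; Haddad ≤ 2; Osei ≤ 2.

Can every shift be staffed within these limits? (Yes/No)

No

Total capacity is 1+2+2+2+1+2+2 = 12 but 13 worker-slots are needed — infeasible.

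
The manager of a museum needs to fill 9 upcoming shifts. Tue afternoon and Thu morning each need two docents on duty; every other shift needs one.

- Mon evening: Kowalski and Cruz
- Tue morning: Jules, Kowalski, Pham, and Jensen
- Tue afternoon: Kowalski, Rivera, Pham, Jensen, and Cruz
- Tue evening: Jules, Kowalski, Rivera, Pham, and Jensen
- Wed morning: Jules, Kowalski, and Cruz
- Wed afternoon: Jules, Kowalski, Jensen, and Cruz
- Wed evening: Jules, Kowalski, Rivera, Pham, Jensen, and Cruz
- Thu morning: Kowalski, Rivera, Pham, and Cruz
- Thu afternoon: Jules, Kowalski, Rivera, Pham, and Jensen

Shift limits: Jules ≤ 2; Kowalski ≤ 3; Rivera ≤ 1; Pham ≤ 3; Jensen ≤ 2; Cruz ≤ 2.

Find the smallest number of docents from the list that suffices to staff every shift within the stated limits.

5

11 slots to fill and no one can take more than 3, so at least ⌈11/3⌉ = 4 docents are needed.
Any 4 docents together have capacity at most 3+3+2+2 = 10 < 11 slots, so 4 can never suffice.
Jules, Kowalski, Rivera, Pham, and Jensen alone can cover everything: Mon evening→Kowalski, Tue morning→Kowalski, Tue afternoon→Pham+Jensen, Tue evening→Pham, Wed morning→Jules, Wed afternoon→Jules, Wed evening→Pham, Thu morning→Kowalski+Rivera, Thu afternoon→Jensen.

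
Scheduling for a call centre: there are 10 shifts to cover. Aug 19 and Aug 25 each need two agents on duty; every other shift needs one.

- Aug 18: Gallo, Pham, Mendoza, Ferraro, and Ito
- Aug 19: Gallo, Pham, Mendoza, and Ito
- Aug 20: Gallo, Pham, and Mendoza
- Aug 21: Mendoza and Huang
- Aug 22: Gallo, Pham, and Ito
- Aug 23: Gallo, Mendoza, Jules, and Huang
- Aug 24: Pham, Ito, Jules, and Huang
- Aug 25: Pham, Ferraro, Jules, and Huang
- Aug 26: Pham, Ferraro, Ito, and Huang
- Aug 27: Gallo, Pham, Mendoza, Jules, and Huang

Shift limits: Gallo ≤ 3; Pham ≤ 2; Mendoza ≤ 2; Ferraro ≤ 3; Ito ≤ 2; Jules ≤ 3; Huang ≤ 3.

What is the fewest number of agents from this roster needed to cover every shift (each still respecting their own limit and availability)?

5

12 slots to fill and no one can take more than 3, so at least ⌈12/3⌉ = 4 agents are needed.
No set of 4 agents can cover every shift (each such set leaves at least one shift with no one available or exceeds a cap).
Gallo, Pham, Mendoza, Ferraro, and Ito alone can cover everything: Aug 18→Ferraro, Aug 19→Mendoza+Ito, Aug 20→Gallo, Aug 21→Mendoza, Aug 22→Ito, Aug 23→Gallo, Aug 24→Pham, Aug 25→Pham+Ferraro, Aug 26→Ferraro, Aug 27→Gallo.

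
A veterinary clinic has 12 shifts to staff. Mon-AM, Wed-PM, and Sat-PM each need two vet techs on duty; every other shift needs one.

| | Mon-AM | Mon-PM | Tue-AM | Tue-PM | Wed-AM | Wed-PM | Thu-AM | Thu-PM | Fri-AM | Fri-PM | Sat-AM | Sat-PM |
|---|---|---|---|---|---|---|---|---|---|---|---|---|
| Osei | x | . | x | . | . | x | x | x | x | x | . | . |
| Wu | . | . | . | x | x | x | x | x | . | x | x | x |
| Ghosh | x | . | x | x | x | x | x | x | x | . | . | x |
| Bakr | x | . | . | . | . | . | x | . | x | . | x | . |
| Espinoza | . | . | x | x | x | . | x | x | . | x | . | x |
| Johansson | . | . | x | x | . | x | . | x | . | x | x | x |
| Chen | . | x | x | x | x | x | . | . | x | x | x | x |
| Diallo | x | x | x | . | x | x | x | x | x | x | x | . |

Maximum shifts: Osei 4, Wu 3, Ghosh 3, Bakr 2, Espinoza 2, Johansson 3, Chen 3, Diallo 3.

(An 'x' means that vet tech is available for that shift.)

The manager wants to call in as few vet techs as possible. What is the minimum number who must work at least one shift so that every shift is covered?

15 slots to fill and no one can take more than 4, so at least ⌈15/4⌉ = 4 vet techs are needed.
Any 4 vet techs together have capacity at most 4+3+3+3 = 13 < 15 slots, so 4 can never suffice.
Osei, Wu, Ghosh, Bakr, and Chen alone can cover everything: Mon-AM→Osei+Ghosh, Mon-PM→Chen, Tue-AM→Osei, Tue-PM→Wu, Wed-AM→Wu, Wed-PM→Ghosh+Chen, Thu-AM→Bakr, Thu-PM→Osei, Fri-AM→Bakr, Fri-PM→Osei, Sat-AM→Wu, Sat-PM→Ghosh+Chen.

5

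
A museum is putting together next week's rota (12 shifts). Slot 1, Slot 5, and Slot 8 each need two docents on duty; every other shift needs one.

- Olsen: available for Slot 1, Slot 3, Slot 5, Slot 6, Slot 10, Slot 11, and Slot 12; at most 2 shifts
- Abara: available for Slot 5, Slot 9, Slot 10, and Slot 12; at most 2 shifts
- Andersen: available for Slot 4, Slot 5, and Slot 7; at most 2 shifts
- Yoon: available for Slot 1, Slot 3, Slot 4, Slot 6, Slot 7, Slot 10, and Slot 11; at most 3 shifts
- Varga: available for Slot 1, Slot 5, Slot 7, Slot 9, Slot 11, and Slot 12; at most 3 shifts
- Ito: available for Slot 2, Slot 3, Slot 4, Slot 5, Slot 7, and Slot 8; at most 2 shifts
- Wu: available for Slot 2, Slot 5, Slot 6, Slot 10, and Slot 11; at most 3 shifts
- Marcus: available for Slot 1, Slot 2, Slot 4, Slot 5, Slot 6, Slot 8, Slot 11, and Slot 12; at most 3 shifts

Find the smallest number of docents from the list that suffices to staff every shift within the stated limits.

6

15 slots to fill and no one can take more than 3, so at least ⌈15/3⌉ = 5 docents are needed.
Any 5 docents together have capacity at most 3+3+3+3+2 = 14 < 15 slots, so 5 can never suffice.
Olsen, Abara, Yoon, Varga, Ito, and Marcus alone can cover everything: Slot 1→Varga+Marcus, Slot 2→Ito, Slot 3→Olsen, Slot 4→Yoon, Slot 5→Varga+Marcus, Slot 6→Olsen, Slot 7→Yoon, Slot 8→Ito+Marcus, Slot 9→Abara, Slot 10→Abara, Slot 11→Yoon, Slot 12→Varga.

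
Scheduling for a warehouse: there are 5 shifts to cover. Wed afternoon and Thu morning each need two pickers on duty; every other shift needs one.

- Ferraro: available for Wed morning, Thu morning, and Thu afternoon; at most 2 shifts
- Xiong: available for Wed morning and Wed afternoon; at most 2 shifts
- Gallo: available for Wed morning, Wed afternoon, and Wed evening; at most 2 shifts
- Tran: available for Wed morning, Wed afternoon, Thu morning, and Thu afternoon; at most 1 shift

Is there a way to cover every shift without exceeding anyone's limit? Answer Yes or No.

Yes

Wed evening can only be covered by Gallo, so that assignment is forced.
Thu morning can only be covered by Ferraro and Tran, so that assignment is forced.
One valid schedule: Wed morning→Xiong, Wed afternoon→Xiong+Gallo, Wed evening→Gallo, Thu morning→Ferraro+Tran, Thu afternoon→Ferraro.
Loads: Ferraro 2/2, Xiong 2/2, Gallo 2/2, Tran 1/1 — all within limits.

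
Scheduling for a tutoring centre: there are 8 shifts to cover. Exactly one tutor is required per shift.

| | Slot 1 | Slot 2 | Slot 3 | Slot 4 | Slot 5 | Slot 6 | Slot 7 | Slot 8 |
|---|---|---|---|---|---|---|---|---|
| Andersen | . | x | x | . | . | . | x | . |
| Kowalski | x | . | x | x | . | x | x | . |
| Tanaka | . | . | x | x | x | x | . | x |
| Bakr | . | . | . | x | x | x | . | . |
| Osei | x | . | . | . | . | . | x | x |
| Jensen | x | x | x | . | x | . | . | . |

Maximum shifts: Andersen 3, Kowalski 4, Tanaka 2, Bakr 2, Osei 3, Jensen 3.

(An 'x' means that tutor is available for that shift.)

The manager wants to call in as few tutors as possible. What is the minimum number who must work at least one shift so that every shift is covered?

3

8 slots to fill and no one can take more than 4, so at least ⌈8/4⌉ = 2 tutors are needed.
Any 2 tutors together have capacity at most 4+3 = 7 < 8 slots, so 2 can never suffice.
Andersen, Kowalski, and Tanaka alone can cover everything: Slot 1→Kowalski, Slot 2→Andersen, Slot 3→Andersen, Slot 4→Kowalski, Slot 5→Tanaka, Slot 6→Kowalski, Slot 7→Andersen, Slot 8→Tanaka.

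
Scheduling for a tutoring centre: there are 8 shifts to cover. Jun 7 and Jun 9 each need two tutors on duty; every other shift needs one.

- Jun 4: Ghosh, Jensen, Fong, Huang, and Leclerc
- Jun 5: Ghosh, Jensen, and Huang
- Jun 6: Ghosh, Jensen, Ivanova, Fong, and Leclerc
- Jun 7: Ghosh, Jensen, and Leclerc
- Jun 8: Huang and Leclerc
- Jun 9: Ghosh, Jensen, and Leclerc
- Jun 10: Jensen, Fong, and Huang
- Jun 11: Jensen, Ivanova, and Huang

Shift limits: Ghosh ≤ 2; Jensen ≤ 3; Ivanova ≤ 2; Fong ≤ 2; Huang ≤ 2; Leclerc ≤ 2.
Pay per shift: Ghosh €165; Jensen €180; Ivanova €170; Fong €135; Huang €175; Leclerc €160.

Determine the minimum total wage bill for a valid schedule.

€1610

Picking the cheapest available tutor for each shift independently would cost €1550, but that ignores the shift limits.
An optimal schedule: Jun 4→Fong, Jun 5→Huang, Jun 6→Ivanova, Jun 7→Leclerc+Ghosh, Jun 8→Huang, Jun 9→Leclerc+Ghosh, Jun 10→Fong, Jun 11→Ivanova.
Total: 135 + 175 + 170 + 160 + 165 + 175 + 160 + 165 + 135 + 170 = €1610.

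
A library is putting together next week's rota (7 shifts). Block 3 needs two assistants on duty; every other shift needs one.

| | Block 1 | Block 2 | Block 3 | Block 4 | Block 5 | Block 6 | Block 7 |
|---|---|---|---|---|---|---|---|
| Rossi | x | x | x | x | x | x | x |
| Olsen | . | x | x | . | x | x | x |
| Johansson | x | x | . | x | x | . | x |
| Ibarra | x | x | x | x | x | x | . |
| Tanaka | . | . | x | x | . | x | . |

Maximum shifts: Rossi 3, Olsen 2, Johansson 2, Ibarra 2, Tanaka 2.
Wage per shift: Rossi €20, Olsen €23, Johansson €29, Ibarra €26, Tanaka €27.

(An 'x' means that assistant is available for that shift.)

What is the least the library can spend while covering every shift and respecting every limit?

€185

Picking the cheapest available assistant for each shift independently would cost €163, but that ignores the shift limits.
An optimal schedule: Block 1→Rossi, Block 2→Rossi, Block 3→Ibarra+Tanaka, Block 4→Ibarra, Block 5→Olsen, Block 6→Olsen, Block 7→Rossi.
Total: 20 + 20 + 26 + 27 + 26 + 23 + 23 + 20 = €185.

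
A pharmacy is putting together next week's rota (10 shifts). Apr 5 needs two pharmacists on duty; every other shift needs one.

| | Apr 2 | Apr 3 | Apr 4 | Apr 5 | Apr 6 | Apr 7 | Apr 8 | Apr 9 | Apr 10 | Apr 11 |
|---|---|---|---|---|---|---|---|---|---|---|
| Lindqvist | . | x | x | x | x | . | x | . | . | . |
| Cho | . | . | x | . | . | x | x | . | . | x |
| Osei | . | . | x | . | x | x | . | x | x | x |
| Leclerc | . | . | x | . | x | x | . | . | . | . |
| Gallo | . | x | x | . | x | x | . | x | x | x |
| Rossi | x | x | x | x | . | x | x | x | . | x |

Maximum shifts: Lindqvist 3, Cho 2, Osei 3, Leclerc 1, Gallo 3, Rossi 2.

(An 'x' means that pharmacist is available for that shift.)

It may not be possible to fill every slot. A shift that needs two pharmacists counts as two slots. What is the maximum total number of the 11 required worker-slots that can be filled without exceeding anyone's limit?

Total capacity across all pharmacists is 3+2+3+1+3+2 = 14, and 11 slots are needed, so at most 11 can be filled.
An assignment achieving 11: Apr 2→Rossi, Apr 3→Lindqvist, Apr 4→Leclerc, Apr 5→Lindqvist+Rossi, Apr 6→Osei, Apr 7→Cho, Apr 8→Lindqvist, Apr 9→Osei, Apr 10→Osei, Apr 11→Cho.
Loads: Lindqvist 3/3, Cho 2/2, Osei 3/3, Leclerc 1/1, Gallo 0/3, Rossi 2/2.

11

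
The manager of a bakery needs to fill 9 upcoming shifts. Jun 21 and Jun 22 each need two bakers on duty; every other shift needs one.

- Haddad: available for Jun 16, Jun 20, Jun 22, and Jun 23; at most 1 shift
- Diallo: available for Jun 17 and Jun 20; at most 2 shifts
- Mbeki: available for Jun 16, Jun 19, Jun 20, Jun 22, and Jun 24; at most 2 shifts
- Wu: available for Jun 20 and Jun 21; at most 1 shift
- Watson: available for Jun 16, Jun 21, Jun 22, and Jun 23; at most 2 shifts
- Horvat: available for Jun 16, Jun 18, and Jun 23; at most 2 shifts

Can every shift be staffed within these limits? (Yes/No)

No

Total capacity is 1+2+2+1+2+2 = 10 but 11 worker-slots are needed — infeasible.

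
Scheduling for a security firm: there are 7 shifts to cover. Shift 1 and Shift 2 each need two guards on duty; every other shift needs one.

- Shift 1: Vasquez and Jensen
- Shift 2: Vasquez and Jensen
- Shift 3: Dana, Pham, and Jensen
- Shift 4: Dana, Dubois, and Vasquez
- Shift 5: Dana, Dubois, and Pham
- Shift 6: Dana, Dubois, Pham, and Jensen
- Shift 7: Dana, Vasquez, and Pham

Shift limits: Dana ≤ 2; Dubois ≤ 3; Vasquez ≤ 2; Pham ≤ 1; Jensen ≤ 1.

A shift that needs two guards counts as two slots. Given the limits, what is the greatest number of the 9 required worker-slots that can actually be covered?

Total capacity across all guards is 2+3+2+1+1 = 9, and 9 slots are needed, so at most 9 can be filled.
Shifts {Shift 1, Shift 2} need 4 slots but only Vasquez and Jensen are available for them, supplying at most 3 — so at least 1 slot must go unfilled.
An assignment achieving 8: Shift 1→Vasquez+Jensen, Shift 2→Vasquez, Shift 3→Dana, Shift 4→Dana, Shift 5→Dubois, Shift 6→Dubois, Shift 7→Pham.
Loads: Dana 2/2, Dubois 2/3, Vasquez 2/2, Pham 1/1, Jensen 1/1.

8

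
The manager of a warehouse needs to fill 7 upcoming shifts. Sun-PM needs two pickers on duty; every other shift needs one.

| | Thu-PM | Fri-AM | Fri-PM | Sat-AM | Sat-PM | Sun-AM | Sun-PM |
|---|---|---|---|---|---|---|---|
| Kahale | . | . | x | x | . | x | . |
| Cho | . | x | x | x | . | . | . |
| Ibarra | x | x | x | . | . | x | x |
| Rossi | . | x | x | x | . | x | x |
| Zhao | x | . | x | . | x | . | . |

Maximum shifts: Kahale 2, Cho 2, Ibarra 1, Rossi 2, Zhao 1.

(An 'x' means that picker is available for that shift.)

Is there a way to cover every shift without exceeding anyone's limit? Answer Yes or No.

No

Total capacity is 8 and 8 slots are needed, so capacity alone doesn't rule it out.
Shifts {Thu-PM, Sat-PM, Sun-PM} need 4 worker-slots in total, but the pickers available for any of those shifts (Ibarra, Rossi, and Zhao) can supply at most 3 among them. So no valid schedule exists.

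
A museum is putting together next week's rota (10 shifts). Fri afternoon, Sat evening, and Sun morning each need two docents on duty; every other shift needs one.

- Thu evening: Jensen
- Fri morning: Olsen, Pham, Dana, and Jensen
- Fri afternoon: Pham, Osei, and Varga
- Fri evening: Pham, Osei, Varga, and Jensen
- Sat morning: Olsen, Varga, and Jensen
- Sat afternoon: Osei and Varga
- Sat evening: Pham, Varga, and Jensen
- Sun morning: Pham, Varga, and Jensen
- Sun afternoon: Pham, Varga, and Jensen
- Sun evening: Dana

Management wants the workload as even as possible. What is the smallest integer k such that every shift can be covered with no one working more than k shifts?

With 6 docents and 13 worker-slots to fill, someone must work at least ⌈13/6⌉ = 3 shifts, so k ≥ 3.
k = 3 works: Thu evening→Jensen, Fri morning→Olsen, Fri afternoon→Pham+Osei, Fri evening→Osei, Sat morning→Olsen, Sat afternoon→Osei, Sat evening→Pham+Varga, Sun morning→Pham+Varga, Sun afternoon→Varga, Sun evening→Dana.
Loads: Olsen 2, Pham 3, Dana 1, Osei 3, Varga 3, Jensen 1 — all ≤ 3.

3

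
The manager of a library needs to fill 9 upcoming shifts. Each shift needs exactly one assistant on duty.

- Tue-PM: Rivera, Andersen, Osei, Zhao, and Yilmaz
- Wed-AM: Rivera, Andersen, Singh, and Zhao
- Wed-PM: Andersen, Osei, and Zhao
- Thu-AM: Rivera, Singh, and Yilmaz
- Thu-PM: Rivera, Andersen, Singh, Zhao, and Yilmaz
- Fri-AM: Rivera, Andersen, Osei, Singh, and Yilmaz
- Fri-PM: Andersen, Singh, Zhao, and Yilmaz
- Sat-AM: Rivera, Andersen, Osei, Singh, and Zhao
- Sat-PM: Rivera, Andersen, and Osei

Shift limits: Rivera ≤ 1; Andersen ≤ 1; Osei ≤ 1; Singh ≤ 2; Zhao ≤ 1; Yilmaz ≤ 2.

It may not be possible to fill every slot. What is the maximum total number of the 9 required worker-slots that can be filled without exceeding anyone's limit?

Total capacity across all assistants is 1+1+1+2+1+2 = 8, and 9 slots are needed, so at most 8 can be filled.
An assignment achieving 8: Tue-PM→Zhao, Wed-AM→Singh, Wed-PM→Andersen, Thu-AM→Rivera, Thu-PM→Yilmaz, Fri-AM→Yilmaz, Fri-PM→Singh, Sat-PM→Osei.
Loads: Rivera 1/1, Andersen 1/1, Osei 1/1, Singh 2/2, Zhao 1/1, Yilmaz 2/2.

8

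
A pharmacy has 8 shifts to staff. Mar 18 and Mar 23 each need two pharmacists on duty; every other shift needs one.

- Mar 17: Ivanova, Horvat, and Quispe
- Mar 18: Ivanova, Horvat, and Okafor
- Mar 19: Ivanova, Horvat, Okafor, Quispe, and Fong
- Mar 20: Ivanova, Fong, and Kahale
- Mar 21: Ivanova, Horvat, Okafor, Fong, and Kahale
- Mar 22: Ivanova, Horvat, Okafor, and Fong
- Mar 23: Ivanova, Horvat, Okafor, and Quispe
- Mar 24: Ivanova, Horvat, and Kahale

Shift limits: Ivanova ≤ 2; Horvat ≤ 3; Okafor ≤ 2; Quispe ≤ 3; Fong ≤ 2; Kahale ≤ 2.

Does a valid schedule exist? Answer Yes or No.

Yes

One valid schedule: Mar 17→Ivanova, Mar 18→Ivanova+Horvat, Mar 19→Okafor, Mar 20→Fong, Mar 21→Fong, Mar 22→Horvat, Mar 23→Okafor+Quispe, Mar 24→Horvat.
Loads: Ivanova 2/2, Horvat 3/3, Okafor 2/2, Quispe 1/3, Fong 2/2, Kahale 0/2 — all within limits.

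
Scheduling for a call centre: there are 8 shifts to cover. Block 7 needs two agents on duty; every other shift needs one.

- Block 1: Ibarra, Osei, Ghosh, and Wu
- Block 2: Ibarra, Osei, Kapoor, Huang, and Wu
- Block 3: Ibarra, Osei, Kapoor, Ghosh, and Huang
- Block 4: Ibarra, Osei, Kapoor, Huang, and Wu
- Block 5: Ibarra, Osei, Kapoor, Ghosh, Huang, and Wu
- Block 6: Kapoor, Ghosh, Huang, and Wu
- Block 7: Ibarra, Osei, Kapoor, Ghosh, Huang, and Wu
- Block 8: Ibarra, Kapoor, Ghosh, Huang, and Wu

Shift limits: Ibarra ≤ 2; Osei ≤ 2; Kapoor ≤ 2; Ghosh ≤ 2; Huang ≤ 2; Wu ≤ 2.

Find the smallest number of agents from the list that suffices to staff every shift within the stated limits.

5

9 slots to fill and no one can take more than 2, so at least ⌈9/2⌉ = 5 agents are needed.
Ibarra, Osei, Kapoor, Ghosh, and Huang alone can cover everything: Block 1→Ibarra, Block 2→Ibarra, Block 3→Osei, Block 4→Osei, Block 5→Ghosh, Block 6→Kapoor, Block 7→Ghosh+Huang, Block 8→Kapoor.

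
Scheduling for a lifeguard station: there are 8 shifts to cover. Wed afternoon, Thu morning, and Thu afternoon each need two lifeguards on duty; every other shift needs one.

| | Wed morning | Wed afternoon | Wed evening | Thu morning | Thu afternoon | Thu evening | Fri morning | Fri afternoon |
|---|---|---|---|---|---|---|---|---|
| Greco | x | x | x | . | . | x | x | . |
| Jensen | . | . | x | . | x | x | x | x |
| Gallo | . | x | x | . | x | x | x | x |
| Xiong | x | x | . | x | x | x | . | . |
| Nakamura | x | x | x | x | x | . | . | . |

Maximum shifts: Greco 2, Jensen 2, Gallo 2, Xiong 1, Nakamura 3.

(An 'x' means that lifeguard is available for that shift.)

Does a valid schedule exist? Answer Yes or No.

No

Total capacity is 2+2+2+1+3 = 10 but 11 worker-slots are needed — infeasible.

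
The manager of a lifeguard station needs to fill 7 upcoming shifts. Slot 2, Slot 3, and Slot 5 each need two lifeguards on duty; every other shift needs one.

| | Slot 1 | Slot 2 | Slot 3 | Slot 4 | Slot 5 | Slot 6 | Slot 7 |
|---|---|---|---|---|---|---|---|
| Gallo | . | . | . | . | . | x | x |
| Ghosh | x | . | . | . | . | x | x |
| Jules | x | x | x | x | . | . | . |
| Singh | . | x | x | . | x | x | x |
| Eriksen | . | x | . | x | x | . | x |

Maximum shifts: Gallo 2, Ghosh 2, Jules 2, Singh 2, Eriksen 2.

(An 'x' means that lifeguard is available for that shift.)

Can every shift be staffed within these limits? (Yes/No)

No

Total capacity is 10 and 10 slots are needed, so capacity alone doesn't rule it out.
Shifts {Slot 2, Slot 3, Slot 4, Slot 5} need 7 worker-slots in total, but the lifeguards available for any of those shifts (Jules, Singh, and Eriksen) can supply at most 6 among them. So no valid schedule exists.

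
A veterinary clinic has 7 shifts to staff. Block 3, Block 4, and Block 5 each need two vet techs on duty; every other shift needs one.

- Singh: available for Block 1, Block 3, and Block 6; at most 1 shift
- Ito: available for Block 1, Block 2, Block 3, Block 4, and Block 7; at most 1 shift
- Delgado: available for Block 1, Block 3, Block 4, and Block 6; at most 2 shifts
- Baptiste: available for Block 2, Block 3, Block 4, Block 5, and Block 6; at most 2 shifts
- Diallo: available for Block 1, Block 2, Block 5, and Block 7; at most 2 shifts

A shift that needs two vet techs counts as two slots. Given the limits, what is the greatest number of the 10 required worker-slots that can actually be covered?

Total capacity across all vet techs is 1+1+2+2+2 = 8, and 10 slots are needed, so at most 8 can be filled.
An assignment achieving 8: Block 1→Diallo, Block 2→Baptiste, Block 3→Delgado, Block 4→Delgado, Block 5→Baptiste+Diallo, Block 6→Singh, Block 7→Ito.
Loads: Singh 1/1, Ito 1/1, Delgado 2/2, Baptiste 2/2, Diallo 2/2.

8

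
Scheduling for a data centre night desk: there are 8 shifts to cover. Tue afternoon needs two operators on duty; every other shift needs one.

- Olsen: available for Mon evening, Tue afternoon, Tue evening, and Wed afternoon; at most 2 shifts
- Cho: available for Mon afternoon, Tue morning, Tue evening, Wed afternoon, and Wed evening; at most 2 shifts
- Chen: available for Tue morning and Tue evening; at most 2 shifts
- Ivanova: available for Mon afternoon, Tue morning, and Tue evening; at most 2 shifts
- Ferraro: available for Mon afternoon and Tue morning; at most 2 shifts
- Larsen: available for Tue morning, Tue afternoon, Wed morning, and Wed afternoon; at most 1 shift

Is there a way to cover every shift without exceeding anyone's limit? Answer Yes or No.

Total capacity is 11 and 9 slots are needed, so capacity alone doesn't rule it out.
Shifts {Tue afternoon, Wed morning} need 3 worker-slots in total, but the operators available for any of those shifts (Olsen and Larsen) can supply at most 2 among them. So no valid schedule exists.

No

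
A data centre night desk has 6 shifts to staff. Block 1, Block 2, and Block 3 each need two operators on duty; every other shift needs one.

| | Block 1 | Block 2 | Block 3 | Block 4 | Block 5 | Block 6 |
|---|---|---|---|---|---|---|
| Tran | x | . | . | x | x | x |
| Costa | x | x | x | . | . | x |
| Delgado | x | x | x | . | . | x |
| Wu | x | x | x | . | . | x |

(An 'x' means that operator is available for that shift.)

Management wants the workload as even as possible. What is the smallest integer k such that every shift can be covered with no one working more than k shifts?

3

With 4 operators and 9 worker-slots to fill, someone must work at least ⌈9/4⌉ = 3 shifts, so k ≥ 3.
k = 3 works: Block 1→Costa+Delgado, Block 2→Costa+Delgado, Block 3→Costa+Delgado, Block 4→Tran, Block 5→Tran, Block 6→Tran.
Loads: Tran 3, Costa 3, Delgado 3, Wu 0 — all ≤ 3.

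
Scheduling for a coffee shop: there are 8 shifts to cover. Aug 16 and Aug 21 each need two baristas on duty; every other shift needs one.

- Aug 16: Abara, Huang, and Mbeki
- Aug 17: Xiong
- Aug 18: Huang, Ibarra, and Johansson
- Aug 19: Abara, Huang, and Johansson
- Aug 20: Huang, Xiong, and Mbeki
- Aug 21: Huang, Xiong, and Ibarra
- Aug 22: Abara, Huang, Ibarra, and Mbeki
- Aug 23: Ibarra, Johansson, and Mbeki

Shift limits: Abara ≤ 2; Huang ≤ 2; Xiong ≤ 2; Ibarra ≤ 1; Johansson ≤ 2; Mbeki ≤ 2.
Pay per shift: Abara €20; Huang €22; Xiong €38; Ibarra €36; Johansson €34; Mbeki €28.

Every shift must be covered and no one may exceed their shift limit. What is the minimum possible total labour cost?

€282

Aug 17 can only be covered by Xiong, so that assignment is forced.
Picking the cheapest available barista for each shift independently would cost €250, but that ignores the shift limits.
An optimal schedule: Aug 16→Abara+Huang, Aug 17→Xiong, Aug 18→Johansson, Aug 19→Abara, Aug 20→Mbeki, Aug 21→Huang+Ibarra, Aug 22→Mbeki, Aug 23→Johansson.
Total: 20 + 22 + 38 + 34 + 20 + 28 + 22 + 36 + 28 + 34 = €282.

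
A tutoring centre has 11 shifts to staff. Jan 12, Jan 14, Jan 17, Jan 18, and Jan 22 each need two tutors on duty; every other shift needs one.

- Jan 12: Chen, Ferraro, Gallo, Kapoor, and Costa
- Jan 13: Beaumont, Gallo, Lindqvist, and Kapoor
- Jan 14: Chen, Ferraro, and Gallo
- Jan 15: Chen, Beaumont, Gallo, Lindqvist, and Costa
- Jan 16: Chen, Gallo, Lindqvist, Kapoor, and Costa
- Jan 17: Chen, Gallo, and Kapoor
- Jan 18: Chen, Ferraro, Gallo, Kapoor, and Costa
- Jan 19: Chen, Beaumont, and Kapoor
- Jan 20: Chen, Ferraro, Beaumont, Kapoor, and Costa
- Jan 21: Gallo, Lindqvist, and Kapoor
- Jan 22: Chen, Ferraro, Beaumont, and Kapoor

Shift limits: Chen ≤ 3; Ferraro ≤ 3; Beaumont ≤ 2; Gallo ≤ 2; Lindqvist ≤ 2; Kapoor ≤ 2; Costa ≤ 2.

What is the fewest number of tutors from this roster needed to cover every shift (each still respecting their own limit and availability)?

16 slots to fill and no one can take more than 3, so at least ⌈16/3⌉ = 6 tutors are needed.
Any 6 tutors together have capacity at most 3+3+2+2+2+2 = 14 < 16 slots, so 6 can never suffice.
Chen, Ferraro, Beaumont, Gallo, Lindqvist, Kapoor, and Costa alone can cover everything: Jan 12→Kapoor+Costa, Jan 13→Beaumont, Jan 14→Chen+Ferraro, Jan 15→Lindqvist, Jan 16→Lindqvist, Jan 17→Chen+Gallo, Jan 18→Kapoor+Costa, Jan 19→Chen, Jan 20→Ferraro, Jan 21→Gallo, Jan 22→Ferraro+Beaumont.

7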